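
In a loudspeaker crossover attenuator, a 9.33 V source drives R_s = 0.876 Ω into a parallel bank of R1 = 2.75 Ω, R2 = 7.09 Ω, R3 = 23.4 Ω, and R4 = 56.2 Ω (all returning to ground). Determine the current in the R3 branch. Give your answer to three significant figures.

I ≈ 0.267 A

Parallel bank: R_p = 1/(1/2.75 + 1/7.09 + 1/23.4 + 1/56.2) = 1.769 Ω.
Node voltage V_A = V_DC · R_p/(R_s + R_p) = 9.33 × 0.6688 = 6.240 V.
I(R3) = V_A / R3 = 6.240/23.4 = 0.2667 A.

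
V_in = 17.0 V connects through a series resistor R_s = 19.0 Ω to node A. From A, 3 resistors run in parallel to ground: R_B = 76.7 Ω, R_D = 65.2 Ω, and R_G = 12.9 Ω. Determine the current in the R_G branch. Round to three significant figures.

Equivalent of the parallel group: R_p = 9.443 Ω.
V_A by voltage divider: V_A = 17.0 × 9.443/(19.0 + 9.443) = 5.644 V.
I(R_G) = V_A / R_G = 5.644/12.9 = 0.4375 A.
(Check via current divider: I_total = 0.5977 A; share G_k/ΣG = 0.7320 → same result.)

I ≈ 0.438 A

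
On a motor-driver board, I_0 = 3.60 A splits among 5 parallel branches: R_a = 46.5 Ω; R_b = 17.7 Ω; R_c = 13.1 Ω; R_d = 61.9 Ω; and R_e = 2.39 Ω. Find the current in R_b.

I ≈ 0.345 A

Conductances: ΣG = 1/46.5 + 1/17.7 + 1/13.1 + 1/61.9 + 1/2.39 = 0.5889 (1/Ω).
Current divider: I(R_b) = I_0 · G_k/ΣG = 3.60 × (0.05650/0.5889) = 3.60 × 0.09594 = 0.3454 A.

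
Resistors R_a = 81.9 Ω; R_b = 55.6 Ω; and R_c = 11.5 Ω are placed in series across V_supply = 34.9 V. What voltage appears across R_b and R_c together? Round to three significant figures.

Series total: ΣR = 81.9 + 55.6 + 11.5 = 149.0 Ω.
R_{R_b..R_c} = 55.6 + 11.5 = 67.10 Ω.
Voltage divider: V = V_supply · (67.10 / 149.0) = 34.9 × 0.4503 = 15.72 V.

V ≈ 15.7 V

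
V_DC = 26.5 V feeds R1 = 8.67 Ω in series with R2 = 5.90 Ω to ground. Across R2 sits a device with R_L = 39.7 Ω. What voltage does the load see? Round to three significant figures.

V_out ≈ 9.86 V

The load sits in parallel with R2, giving an effective lower resistance R2' = R2·R_L/(R2+R_L) = 5.137 Ω.
Voltage divider with the loaded lower leg: V_out = 26.5 × 5.137/(8.67 + 5.137) = 26.5 × 0.3720 = 9.859 V.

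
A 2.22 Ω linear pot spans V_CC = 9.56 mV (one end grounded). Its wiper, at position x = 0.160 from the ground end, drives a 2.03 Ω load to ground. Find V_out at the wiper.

Split the track: R_lower = x·R_p = 0.3552 Ω, R_upper = (1−x)·R_p = 1.865 Ω.
(x·R_p) ‖ R_L = 0.3023 Ω.
Then V_out = V_CC · 0.3023/(1.865 + 0.3023) = 1.334 mV.

V_out ≈ 1.33 mV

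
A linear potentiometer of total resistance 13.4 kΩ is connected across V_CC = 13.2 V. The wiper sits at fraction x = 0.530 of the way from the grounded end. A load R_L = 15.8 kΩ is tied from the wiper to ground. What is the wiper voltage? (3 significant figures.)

Lower segment x·R_p = 7.102 kΩ; upper segment (1−x)·R_p = 6.298 kΩ.
Lower segment in parallel with the load: 7.102 ‖ 15.8 = 4.900 kΩ.
Loaded-divider output: V_out = 13.2 × 0.4376 = 5.776 V.

V_out ≈ 5.78 V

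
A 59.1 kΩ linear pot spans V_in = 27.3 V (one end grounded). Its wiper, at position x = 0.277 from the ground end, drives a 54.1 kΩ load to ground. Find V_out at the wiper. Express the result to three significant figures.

V_out ≈ 6.20 V

The pot divides into 42.73 kΩ above the wiper and 16.37 kΩ below.
R_L loads the lower segment: effective lower R = 12.57 kΩ.
Loaded-divider output: V_out = 27.3 × 0.2273 = 6.205 V.
(Unloaded: V_out = x·V_in = 7.56 V.)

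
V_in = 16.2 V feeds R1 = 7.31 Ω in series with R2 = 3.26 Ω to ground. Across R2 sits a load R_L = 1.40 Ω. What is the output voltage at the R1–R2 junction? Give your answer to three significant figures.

The load sits in parallel with R2, giving an effective lower resistance R2' = R2·R_L/(R2+R_L) = 0.9794 Ω.
Voltage divider with the loaded lower leg: V_out = 16.2 × 0.9794/(7.31 + 0.9794) = 16.2 × 0.1182 = 1.914 V.

V_out ≈ 1.91 V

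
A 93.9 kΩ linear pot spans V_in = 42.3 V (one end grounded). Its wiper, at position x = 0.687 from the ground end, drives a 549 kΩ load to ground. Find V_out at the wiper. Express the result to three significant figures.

Lower segment x·R_p = 64.51 kΩ; upper segment (1−x)·R_p = 29.39 kΩ.
R_L loads the lower segment: effective lower R = 57.73 kΩ.
V_out = 42.3 × 57.73/(29.39 + 57.73) = 28.03 V.

V_out ≈ 28.0 V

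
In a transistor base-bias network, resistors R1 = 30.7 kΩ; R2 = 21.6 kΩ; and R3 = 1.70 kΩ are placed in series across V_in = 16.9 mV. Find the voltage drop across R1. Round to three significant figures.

Total series resistance ΣR = 30.7 + 21.6 + 1.70 = 54.00 kΩ.
V = V_in · R/ΣR = 16.9 × 0.5685 = 9.608 mV.

V ≈ 9.61 mV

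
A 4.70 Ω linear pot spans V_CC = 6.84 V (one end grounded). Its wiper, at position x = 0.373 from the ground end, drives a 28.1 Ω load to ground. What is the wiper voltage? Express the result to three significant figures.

V_out ≈ 2.46 V

Split the track: R_lower = x·R_p = 1.753 Ω, R_upper = (1−x)·R_p = 2.947 Ω.
(x·R_p) ‖ R_L = 1.650 Ω.
V_out = 6.84 × 1.650/(2.947 + 1.650) = 2.455 V.
(Unloaded: V_out = x·V_CC = 2.55 V.)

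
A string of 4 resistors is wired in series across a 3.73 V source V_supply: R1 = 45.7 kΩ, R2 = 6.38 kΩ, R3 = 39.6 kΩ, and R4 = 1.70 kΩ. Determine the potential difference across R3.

V ≈ 1.58 V

Series total: ΣR = 45.7 + 6.38 + 39.6 + 1.70 = 93.38 kΩ.
V = V_supply · R/ΣR = 3.73 × 0.4241 = 1.582 V.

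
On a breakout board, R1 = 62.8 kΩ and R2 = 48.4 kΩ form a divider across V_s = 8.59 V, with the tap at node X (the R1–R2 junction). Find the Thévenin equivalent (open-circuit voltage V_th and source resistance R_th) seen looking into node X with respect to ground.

V_th ≈ 3.74 V, R_th ≈ 27.3 kΩ

With X open, the divider is unloaded: V_th = 8.59 × 48.4/111.2 = 3.739 V.
Looking into X with the source shorted: R_th = R1·R2/(R1+R2) = 62.80 × 48.4/111.2 = 27.33 kΩ.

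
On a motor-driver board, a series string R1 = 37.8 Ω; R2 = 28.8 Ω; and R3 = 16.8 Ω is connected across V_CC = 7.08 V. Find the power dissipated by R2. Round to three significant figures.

P ≈ 0.208 W

Series current I = V_CC/ΣR = 7.08/83.40 = 0.08489 A.
V(R2) = I·R = 2.445 V; P = V·I = 2.445 × 0.08489 = 0.2076 W.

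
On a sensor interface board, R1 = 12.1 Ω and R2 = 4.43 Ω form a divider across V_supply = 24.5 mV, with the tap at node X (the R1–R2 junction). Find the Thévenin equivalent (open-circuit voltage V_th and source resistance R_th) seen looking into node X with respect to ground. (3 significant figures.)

V_th is the unloaded tap voltage: V_supply · R2/(R1+R2) = 24.5 × 0.2680 = 6.566 mV.
Zeroing V_supply shorts the top of R1 to ground, so R_th = R1 ‖ R2 = 3.243 Ω.

V_th ≈ 6.57 mV, R_th ≈ 3.24 Ω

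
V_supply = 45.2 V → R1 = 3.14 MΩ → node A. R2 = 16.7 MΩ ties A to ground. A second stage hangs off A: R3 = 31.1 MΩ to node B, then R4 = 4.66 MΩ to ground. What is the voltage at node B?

The second stage (R3 + R4 = 35.76 MΩ) loads node A in parallel with R2.
Effective lower resistance at A: R2 ‖ 35.76 = 11.38 MΩ.
So V_A = 45.2 × 0.7838 = 35.43 V.
V_B = V_A × 0.1303 = 4.617 V.

V_B ≈ 4.62 V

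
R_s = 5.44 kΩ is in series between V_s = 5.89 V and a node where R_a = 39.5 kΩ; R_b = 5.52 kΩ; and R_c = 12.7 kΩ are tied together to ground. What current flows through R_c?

I ≈ 0.182 mA

Parallel bank: R_p = 1/(1/39.5 + 1/5.52 + 1/12.7) = 3.506 kΩ.
V_A = 5.89 × 3.506/8.946 = 2.308 V.
Branch current I = V_A/R_c = 2.308/12.7 = 0.1818 mA.
(Equivalently: I_total = 0.6584 mA, then current-divider fraction G_k/ΣG = 0.2761.)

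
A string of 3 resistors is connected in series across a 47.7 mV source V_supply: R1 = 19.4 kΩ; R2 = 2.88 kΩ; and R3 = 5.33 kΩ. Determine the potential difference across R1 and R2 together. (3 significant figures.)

V ≈ 38.5 mV

Total series resistance ΣR = 19.4 + 2.88 + 5.33 = 27.61 kΩ.
R_{R1..R2} = 19.4 + 2.88 = 22.28 kΩ.
V = V_supply · R/ΣR = 47.7 × 0.8070 = 38.49 mV.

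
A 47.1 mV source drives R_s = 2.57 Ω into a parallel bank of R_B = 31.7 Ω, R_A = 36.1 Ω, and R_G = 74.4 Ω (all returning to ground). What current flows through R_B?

Equivalent of the parallel group: R_p = 13.76 Ω.
V_A = 47.1 × 13.76/16.33 = 39.69 mV.
Branch current I = V_A/R_B = 39.69/31.7 = 1.252 mA.

I ≈ 1.25 mA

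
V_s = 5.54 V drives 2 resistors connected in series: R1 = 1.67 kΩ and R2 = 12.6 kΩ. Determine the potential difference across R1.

Series total: ΣR = 1.67 + 12.6 = 14.27 kΩ.
V = V_s · R/ΣR = 5.54 × 0.1170 = 0.6483 V.

V ≈ 0.648 V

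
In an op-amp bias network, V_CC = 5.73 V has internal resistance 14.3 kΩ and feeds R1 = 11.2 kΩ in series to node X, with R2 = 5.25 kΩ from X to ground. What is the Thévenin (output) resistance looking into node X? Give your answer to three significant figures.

R1' = 14.3 + 11.2 = 25.50 kΩ (source resistance + R1).
Looking into X with the source shorted: R_th = R1'·R2/(R1'+R2) = 25.50 × 5.25/30.75 = 4.354 kΩ.

R_th ≈ 4.35 kΩ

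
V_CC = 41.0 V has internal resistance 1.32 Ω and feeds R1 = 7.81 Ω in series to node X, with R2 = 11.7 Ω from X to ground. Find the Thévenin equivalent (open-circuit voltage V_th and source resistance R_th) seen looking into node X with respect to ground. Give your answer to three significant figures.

V_th ≈ 23.0 V, R_th ≈ 5.13 Ω

R1' = 1.32 + 7.81 = 9.130 Ω (source resistance + R1).
V_th is the unloaded tap voltage: V_CC · R2/(R1'+R2) = 41.0 × 0.5617 = 23.03 V.
Zeroing V_CC shorts the top of R1' to ground, so R_th = R1' ‖ R2 = 5.128 Ω.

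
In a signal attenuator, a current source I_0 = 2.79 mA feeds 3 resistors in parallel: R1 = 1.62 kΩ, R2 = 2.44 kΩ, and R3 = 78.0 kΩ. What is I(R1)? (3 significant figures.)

I ≈ 1.66 mA

ΣG = 1/1.62 + 1/2.44 + 1/78.0 = 1.040.
Current divider: I(R1) = I_0 · G_k/ΣG = 2.79 × (0.6173/1.040) = 2.79 × 0.5936 = 1.656 mA.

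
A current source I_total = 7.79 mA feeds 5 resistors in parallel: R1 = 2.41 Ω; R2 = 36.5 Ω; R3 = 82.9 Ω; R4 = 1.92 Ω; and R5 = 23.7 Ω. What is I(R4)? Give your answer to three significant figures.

Total conductance ΣG = 1/2.41 + 1/36.5 + 1/82.9 + 1/1.92 + 1/23.7 = 1.017 (units of 1/Ω).
R4 takes the fraction G_k/ΣG = 0.5208/1.017 = 0.5119, so I = 7.79 × 0.5119 = 3.988 mA.

I ≈ 3.99 mA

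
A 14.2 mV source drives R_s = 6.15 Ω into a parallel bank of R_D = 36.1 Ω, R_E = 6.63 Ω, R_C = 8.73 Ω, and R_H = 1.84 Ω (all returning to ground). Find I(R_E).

I ≈ 0.349 mA

Equivalent of the parallel group: R_p = 1.195 Ω.
V_A = 14.2 × 1.195/7.345 = 2.311 mV.
Branch current I = V_A/R_E = 2.311/6.63 = 0.3486 mA.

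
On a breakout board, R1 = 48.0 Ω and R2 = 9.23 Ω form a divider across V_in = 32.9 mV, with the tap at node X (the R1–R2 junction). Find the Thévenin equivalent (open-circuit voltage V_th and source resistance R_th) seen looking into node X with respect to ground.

With X open, the divider is unloaded: V_th = 32.9 × 9.23/57.23 = 5.306 mV.
With V_in suppressed (replaced by a short), R_th = R1 ‖ R2 = (48.00 × 9.23)/(48.00 + 9.23) = 7.741 Ω.

V_th ≈ 5.31 mV, R_th ≈ 7.74 Ω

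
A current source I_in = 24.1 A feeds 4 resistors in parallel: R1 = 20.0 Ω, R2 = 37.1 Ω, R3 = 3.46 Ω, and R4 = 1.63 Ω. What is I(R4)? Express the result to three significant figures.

I ≈ 15.1 A

Conductances: ΣG = 1/20.0 + 1/37.1 + 1/3.46 + 1/1.63 = 0.9795 (1/Ω).
R4 takes the fraction G_k/ΣG = 0.6135/0.9795 = 0.6264, so I = 24.1 × 0.6264 = 15.10 A.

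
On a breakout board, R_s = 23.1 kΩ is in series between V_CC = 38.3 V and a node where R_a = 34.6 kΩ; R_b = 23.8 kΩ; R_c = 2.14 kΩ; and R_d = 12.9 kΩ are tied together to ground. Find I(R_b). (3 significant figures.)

Combine the parallel branches: R_p = (1/34.6 + 1/23.8 + 1/2.14 + 1/12.9)⁻¹ = 1.624 kΩ.
V_A = 38.3 × 1.624/24.72 = 2.516 V.
I(R_b) = V_A / R_b = 2.516/23.8 = 0.1057 mA.

I ≈ 0.106 mA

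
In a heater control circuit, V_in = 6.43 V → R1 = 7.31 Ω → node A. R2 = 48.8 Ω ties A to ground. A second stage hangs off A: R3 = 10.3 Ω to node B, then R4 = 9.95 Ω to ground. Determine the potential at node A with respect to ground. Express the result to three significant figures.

Looking into the second stage from A: R3 + R4 = 20.25 Ω appears in parallel with R2.
R2 ‖ (R3+R4) = 14.31 Ω.
So V_A = 6.43 × 0.6619 = 4.256 V.

V_A ≈ 4.26 V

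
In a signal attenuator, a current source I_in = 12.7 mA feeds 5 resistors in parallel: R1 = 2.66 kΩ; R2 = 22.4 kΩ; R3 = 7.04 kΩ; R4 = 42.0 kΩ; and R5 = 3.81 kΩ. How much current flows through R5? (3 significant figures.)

Total conductance ΣG = 1/2.66 + 1/22.4 + 1/7.04 + 1/42.0 + 1/3.81 = 0.8489 (units of 1/kΩ).
By the current-divider rule, I = I_in · G_k/ΣG = 12.7 × 0.3092 = 3.927 mA.

I ≈ 3.93 mA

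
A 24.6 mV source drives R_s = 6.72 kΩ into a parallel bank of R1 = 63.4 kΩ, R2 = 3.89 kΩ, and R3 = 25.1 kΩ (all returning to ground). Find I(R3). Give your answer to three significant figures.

Equivalent of the parallel group: R_p = 3.198 kΩ.
Node voltage V_A = V_DC · R_p/(R_s + R_p) = 24.6 × 0.3225 = 7.932 mV.
I(R3) = V_A / R3 = 7.932/25.1 = 0.3160 µA.
(Check via current divider: I_total = 2.480 µA; share G_k/ΣG = 0.1274 → same result.)

I ≈ 0.316 µA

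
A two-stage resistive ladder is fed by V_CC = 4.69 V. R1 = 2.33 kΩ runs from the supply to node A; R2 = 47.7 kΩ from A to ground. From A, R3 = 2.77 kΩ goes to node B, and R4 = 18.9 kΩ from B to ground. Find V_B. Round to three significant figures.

Node A sees R2 in parallel with the series input of stage 2, R3 + R4 = 21.67 kΩ.
R2 ‖ (R3+R4) = 14.90 kΩ.
So V_A = 4.69 × 0.8648 = 4.056 V.
Stage 2 is unloaded, so V_B = V_A · R4/(R3+R4) = 4.056 × 18.9/21.67 = 3.537 V.

V_B ≈ 3.54 V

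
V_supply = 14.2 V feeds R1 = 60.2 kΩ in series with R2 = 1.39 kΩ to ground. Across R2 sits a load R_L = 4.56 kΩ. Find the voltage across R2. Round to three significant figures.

R2 ‖ R_L = (1.39 × 4.56)/(1.39 + 4.56) = 1.065 kΩ.
Voltage divider with the loaded lower leg: V_out = 14.2 × 1.065/(60.2 + 1.065) = 14.2 × 0.01739 = 0.2469 V.
(Unloaded it would be 0.320 V; the load pulls it down.)

V_out ≈ 0.247 V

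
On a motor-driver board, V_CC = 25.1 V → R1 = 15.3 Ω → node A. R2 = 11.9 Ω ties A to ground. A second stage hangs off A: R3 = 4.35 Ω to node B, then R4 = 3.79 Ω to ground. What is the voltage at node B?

V_B ≈ 2.81 V

The second stage (R3 + R4 = 8.140 Ω) loads node A in parallel with R2.
Effective lower resistance at A: R2 ‖ 8.140 = 4.834 Ω.
V_A = 25.1 × 4.834/(15.3 + 4.834) = 6.026 V.
V_B = V_A × 0.4656 = 2.806 V.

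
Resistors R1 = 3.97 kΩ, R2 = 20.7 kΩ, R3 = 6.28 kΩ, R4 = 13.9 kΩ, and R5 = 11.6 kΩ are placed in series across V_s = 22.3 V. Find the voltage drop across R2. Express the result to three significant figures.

V ≈ 8.18 V

ΣR = 3.97 + 20.7 + 6.28 + 13.9 + 11.6 = 56.45 kΩ.
By the voltage-divider rule, V = 22.3 × 20.70/56.45 = 8.177 V.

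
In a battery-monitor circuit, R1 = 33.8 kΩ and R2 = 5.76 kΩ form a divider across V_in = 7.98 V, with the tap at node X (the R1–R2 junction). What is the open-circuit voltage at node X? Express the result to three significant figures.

V_th is the unloaded tap voltage: V_in · R2/(R1+R2) = 7.98 × 0.1456 = 1.162 V.

V_th ≈ 1.16 V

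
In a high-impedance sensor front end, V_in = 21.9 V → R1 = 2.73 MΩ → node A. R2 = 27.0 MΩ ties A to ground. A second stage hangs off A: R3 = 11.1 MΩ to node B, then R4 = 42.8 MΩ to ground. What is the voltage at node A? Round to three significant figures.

V_A ≈ 19.0 V

Node A sees R2 in parallel with the series input of stage 2, R3 + R4 = 53.90 MΩ.
R2 ‖ (R3+R4) = 17.99 MΩ.
So V_A = 21.9 × 0.8682 = 19.01 V.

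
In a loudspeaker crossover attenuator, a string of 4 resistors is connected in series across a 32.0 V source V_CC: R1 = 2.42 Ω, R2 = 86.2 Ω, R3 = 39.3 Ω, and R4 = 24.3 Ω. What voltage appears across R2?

Series total: ΣR = 2.42 + 86.2 + 39.3 + 24.3 = 152.2 Ω.
Voltage divider: V = V_CC · (86.20 / 152.2) = 32.0 × 0.5663 = 18.12 V.

V ≈ 18.1 V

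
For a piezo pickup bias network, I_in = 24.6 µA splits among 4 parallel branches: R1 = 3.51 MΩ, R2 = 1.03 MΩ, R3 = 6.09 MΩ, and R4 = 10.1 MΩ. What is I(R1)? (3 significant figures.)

ΣG = 1/3.51 + 1/1.03 + 1/6.09 + 1/10.1 = 1.519.
Current divider: I(R1) = I_in · G_k/ΣG = 24.6 × (0.2849/1.519) = 24.6 × 0.1876 = 4.614 µA.

I ≈ 4.61 µA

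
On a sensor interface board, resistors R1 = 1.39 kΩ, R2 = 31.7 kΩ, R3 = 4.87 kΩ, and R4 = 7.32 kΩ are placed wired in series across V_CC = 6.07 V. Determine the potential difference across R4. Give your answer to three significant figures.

Series total: ΣR = 1.39 + 31.7 + 4.87 + 7.32 = 45.28 kΩ.
Voltage divider: V = V_CC · (7.320 / 45.28) = 6.07 × 0.1617 = 0.9813 V.

V ≈ 0.981 V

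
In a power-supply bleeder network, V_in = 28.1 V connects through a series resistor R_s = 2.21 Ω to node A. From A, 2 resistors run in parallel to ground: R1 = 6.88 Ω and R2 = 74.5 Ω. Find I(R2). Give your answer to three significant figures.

Combine the parallel branches: R_p = (1/6.88 + 1/74.5)⁻¹ = 6.298 Ω.
V_A by voltage divider: V_A = 28.1 × 6.298/(2.21 + 6.298) = 20.80 V.
I(R2) = V_A / R2 = 20.80/74.5 = 0.2792 A.

I ≈ 0.279 A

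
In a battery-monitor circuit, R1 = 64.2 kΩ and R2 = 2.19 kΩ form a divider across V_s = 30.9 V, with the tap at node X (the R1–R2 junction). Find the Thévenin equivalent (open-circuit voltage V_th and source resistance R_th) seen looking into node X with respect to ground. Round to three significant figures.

V_th ≈ 1.02 V, R_th ≈ 2.12 kΩ

V_th is the unloaded tap voltage: V_s · R2/(R1+R2) = 30.9 × 0.03299 = 1.019 V.
Zeroing V_s shorts the top of R1 to ground, so R_th = R1 ‖ R2 = 2.118 kΩ.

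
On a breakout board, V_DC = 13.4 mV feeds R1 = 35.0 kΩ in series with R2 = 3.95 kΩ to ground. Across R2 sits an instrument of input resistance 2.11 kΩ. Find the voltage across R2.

V_out ≈ 0.507 mV

First combine the lower leg with the load: R2 ‖ R_L = 1.375 kΩ.
Then V_out = V_DC · R2'/(R1 + R2') = 13.4 × 1.375/36.38 = 0.5066 mV.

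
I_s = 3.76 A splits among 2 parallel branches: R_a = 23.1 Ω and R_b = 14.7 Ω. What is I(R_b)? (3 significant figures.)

With just two branches, the current splits inversely with resistance.
I(R_b) = 3.76 × 23.1/(23.1 + 14.7) = 3.76 × 0.6111 = 2.298 A.

I ≈ 2.30 A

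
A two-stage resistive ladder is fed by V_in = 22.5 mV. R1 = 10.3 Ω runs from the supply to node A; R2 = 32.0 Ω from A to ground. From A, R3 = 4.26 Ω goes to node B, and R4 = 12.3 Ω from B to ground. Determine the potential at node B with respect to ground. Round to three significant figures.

Looking into the second stage from A: R3 + R4 = 16.56 Ω appears in parallel with R2.
Effective lower resistance at A: R2 ‖ 16.56 = 10.91 Ω.
V_A = 22.5 × 10.91/(10.3 + 10.91) = 11.57 mV.
Stage 2 is unloaded, so V_B = V_A · R4/(R3+R4) = 11.57 × 12.3/16.56 = 8.597 mV.

V_B ≈ 8.60 mV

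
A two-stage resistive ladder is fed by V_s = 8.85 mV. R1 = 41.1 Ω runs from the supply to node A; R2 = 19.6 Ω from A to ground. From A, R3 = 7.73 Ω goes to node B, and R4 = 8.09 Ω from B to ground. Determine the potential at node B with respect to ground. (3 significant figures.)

V_B ≈ 0.795 mV

The second stage (R3 + R4 = 15.82 Ω) loads node A in parallel with R2.
R2 ‖ (R3+R4) = 8.754 Ω.
So V_A = 8.85 × 0.1756 = 1.554 mV.
V_B = V_A × 0.5114 = 0.7947 mV.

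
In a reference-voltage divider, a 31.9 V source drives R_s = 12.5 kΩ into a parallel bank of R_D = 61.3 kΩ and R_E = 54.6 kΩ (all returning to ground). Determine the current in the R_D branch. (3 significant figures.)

I ≈ 0.363 mA

Combine the parallel branches: R_p = (1/61.3 + 1/54.6)⁻¹ = 28.88 kΩ.
V_A by voltage divider: V_A = 31.9 × 28.88/(12.5 + 28.88) = 22.26 V.
I(R_D) = V_A / R_D = 22.26/61.3 = 0.3632 mA.
(Equivalently: I_total = 0.7709 mA, then current-divider fraction G_k/ΣG = 0.4711.)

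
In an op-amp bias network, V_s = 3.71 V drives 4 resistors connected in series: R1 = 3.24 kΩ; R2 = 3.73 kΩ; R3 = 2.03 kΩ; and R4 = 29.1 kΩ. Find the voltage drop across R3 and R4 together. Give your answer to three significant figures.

V ≈ 3.03 V

ΣR = 3.24 + 3.73 + 2.03 + 29.1 = 38.10 kΩ.
R_{R3..R4} = 2.03 + 29.1 = 31.13 kΩ.
V = V_s · R/ΣR = 3.71 × 0.8171 = 3.031 V.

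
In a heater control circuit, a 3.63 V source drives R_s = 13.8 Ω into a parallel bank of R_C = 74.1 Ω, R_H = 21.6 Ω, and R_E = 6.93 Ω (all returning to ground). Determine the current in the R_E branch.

Parallel bank: R_p = 1/(1/74.1 + 1/21.6 + 1/6.93) = 4.900 Ω.
Node voltage V_A = V_CC · R_p/(R_s + R_p) = 3.63 × 0.2620 = 0.9511 V.
I(R_E) = V_A / R_E = 0.9511/6.93 = 0.1372 A.

I ≈ 0.137 A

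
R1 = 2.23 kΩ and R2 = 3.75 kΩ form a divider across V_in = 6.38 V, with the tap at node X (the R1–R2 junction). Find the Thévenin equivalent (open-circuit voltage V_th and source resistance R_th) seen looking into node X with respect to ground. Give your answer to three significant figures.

V_th ≈ 4.00 V, R_th ≈ 1.40 kΩ

Open-circuit (no load on X): V_th = V_in · R2/(R1 + R2) = 6.38 × 3.75/(2.230 + 3.75) = 4.001 V.
Zeroing V_in shorts the top of R1 to ground, so R_th = R1 ‖ R2 = 1.398 kΩ.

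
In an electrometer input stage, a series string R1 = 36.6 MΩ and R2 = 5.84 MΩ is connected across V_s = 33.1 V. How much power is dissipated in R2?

The common current is I = 33.1/42.44 = 0.7799 µA.
P = I²R = 0.6083 × 5.84 = 3.552 µW.

P ≈ 3.55 µW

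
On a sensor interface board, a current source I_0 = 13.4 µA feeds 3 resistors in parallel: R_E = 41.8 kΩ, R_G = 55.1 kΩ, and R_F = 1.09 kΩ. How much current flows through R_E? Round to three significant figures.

Conductances: ΣG = 1/41.8 + 1/55.1 + 1/1.09 = 0.9595 (1/kΩ).
Current divider: I(R_E) = I_0 · G_k/ΣG = 13.4 × (0.02392/0.9595) = 13.4 × 0.02493 = 0.3341 µA.

I ≈ 0.334 µA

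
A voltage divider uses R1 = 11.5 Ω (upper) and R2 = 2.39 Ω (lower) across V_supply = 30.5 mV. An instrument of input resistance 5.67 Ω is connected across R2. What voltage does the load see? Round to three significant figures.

R2 ‖ R_L = (2.39 × 5.67)/(2.39 + 5.67) = 1.681 Ω.
Voltage divider with the loaded lower leg: V_out = 30.5 × 1.681/(11.5 + 1.681) = 30.5 × 0.1276 = 3.890 mV.

V_out ≈ 3.89 mV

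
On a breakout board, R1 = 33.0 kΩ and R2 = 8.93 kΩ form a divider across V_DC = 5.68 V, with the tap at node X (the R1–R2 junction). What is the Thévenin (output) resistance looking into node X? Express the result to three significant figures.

R_th ≈ 7.03 kΩ

Looking into X with the source shorted: R_th = R1·R2/(R1+R2) = 33.00 × 8.93/41.93 = 7.028 kΩ.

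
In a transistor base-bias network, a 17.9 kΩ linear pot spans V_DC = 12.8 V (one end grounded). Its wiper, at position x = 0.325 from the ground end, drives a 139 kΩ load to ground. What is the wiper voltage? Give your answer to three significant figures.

V_out ≈ 4.05 V

The pot divides into 12.08 kΩ above the wiper and 5.817 kΩ below.
(x·R_p) ‖ R_L = 5.584 kΩ.
V_out = 12.8 × 5.584/(12.08 + 5.584) = 4.046 V.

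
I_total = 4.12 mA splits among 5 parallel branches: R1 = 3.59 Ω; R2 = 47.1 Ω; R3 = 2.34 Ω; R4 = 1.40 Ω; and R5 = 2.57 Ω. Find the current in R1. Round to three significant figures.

I ≈ 0.627 mA

Total conductance ΣG = 1/3.59 + 1/47.1 + 1/2.34 + 1/1.40 + 1/2.57 = 1.831 (units of 1/Ω).
Current divider: I(R1) = I_total · G_k/ΣG = 4.12 × (0.2786/1.831) = 4.12 × 0.1522 = 0.6269 mA.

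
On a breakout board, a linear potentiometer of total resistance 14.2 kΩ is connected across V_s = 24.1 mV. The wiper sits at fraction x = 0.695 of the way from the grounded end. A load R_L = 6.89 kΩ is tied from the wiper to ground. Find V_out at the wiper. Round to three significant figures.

V_out ≈ 11.7 mV

Lower segment x·R_p = 9.869 kΩ; upper segment (1−x)·R_p = 4.331 kΩ.
(x·R_p) ‖ R_L = 4.057 kΩ.
Loaded-divider output: V_out = 24.1 × 0.4837 = 11.66 mV.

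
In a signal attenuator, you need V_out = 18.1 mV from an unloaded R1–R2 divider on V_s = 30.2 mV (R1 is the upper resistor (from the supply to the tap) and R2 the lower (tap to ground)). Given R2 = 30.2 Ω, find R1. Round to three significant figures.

R1 ≈ 20.2 Ω

The divider ratio is R2/(R1+R2) = 18.1/30.2 = 0.5993.
Rearranging, R1 = R2·(1−k)/k = 30.2 × 0.6685 = 20.19 Ω.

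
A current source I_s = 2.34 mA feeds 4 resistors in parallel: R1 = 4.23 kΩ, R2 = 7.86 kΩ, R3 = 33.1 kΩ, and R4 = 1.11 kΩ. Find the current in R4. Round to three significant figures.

Total conductance ΣG = 1/4.23 + 1/7.86 + 1/33.1 + 1/1.11 = 1.295 (units of 1/kΩ).
Current divider: I(R4) = I_s · G_k/ΣG = 2.34 × (0.9009/1.295) = 2.34 × 0.6958 = 1.628 mA.

I ≈ 1.63 mA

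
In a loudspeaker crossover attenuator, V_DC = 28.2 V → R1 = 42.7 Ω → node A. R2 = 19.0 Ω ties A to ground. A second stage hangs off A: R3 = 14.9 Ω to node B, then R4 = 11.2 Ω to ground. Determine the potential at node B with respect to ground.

Node A sees R2 in parallel with the series input of stage 2, R3 + R4 = 26.10 Ω.
R2 ‖ (R3+R4) = 11.00 Ω.
V_A = 28.2 × 11.00/(42.7 + 11.00) = 5.775 V.
V_B = V_A × 0.4291 = 2.478 V.

V_B ≈ 2.48 V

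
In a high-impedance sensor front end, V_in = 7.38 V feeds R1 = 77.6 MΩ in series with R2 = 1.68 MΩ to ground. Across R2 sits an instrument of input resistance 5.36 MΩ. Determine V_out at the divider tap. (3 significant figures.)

R2 ‖ R_L = (1.68 × 5.36)/(1.68 + 5.36) = 1.279 MΩ.
Voltage divider with the loaded lower leg: V_out = 7.38 × 1.279/(77.6 + 1.279) = 7.38 × 0.01622 = 0.1197 V.

V_out ≈ 0.120 V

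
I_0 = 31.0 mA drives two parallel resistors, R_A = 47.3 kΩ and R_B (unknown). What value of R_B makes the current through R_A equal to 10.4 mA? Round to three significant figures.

R_B ≈ 23.9 kΩ

In a two-way split, I_A/I_0 = R_B/(R_A + R_B).
With f = 0.3355, R_B = R_A · f/(1−f) = 47.3 × 0.5049 = 23.88 kΩ.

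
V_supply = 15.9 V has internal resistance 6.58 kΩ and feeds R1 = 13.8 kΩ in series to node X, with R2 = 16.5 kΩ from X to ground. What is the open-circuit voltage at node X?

V_th ≈ 7.11 V

R1' = 6.58 + 13.8 = 20.38 kΩ (source resistance + R1).
V_th is the unloaded tap voltage: V_supply · R2/(R1'+R2) = 15.9 × 0.4474 = 7.114 V.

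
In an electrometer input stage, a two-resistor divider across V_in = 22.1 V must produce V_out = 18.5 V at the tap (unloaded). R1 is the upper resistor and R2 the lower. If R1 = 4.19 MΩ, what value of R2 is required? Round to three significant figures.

R2 ≈ 21.5 MΩ

The divider ratio is R2/(R1+R2) = 18.5/22.1 = 0.8371.
So R2 = R1 · V_out/(V_in − V_out) = 4.19 × 18.5/(22.1 − 18.5) = 4.19 × 5.139 = 21.53 MΩ.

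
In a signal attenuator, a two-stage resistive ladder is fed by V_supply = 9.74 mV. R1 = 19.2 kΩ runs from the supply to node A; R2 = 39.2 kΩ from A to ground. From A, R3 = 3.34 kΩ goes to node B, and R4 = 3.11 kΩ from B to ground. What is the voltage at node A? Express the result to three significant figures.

The second stage (R3 + R4 = 6.450 kΩ) loads node A in parallel with R2.
R2 ‖ (R3+R4) = 5.539 kΩ.
V_A = 9.74 × 5.539/(19.2 + 5.539) = 2.181 mV.

V_A ≈ 2.18 mV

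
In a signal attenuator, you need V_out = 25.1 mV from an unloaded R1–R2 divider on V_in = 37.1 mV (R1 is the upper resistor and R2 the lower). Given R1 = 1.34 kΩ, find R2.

R2 ≈ 2.80 kΩ

The divider ratio is R2/(R1+R2) = 25.1/37.1 = 0.6765.
R2 = R1 · 0.6765/(1 − 0.6765) = 2.803 kΩ.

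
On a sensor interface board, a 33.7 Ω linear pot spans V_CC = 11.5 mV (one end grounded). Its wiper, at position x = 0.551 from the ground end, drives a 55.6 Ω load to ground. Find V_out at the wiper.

V_out ≈ 5.51 mV

Split the track: R_lower = x·R_p = 18.57 Ω, R_upper = (1−x)·R_p = 15.13 Ω.
Lower segment in parallel with the load: 18.57 ‖ 55.6 = 13.92 Ω.
Then V_out = V_CC · 13.92/(15.13 + 13.92) = 5.510 mV.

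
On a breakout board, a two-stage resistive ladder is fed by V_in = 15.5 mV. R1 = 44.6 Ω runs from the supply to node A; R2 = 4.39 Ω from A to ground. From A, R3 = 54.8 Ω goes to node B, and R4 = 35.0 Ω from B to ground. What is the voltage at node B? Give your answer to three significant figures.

The second stage (R3 + R4 = 89.80 Ω) loads node A in parallel with R2.
Effective lower resistance at A: R2 ‖ 89.80 = 4.185 Ω.
V_A = 15.5 × 4.185/(44.6 + 4.185) = 1.330 mV.
Stage 2 is unloaded, so V_B = V_A · R4/(R3+R4) = 1.330 × 35.0/89.80 = 0.5183 mV.

V_B ≈ 0.518 mV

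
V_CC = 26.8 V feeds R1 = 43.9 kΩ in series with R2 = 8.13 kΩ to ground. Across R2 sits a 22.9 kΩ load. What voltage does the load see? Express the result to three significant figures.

V_out ≈ 3.22 V

First combine the lower leg with the load: R2 ‖ R_L = 6.000 kΩ.
Then V_out = V_CC · R2'/(R1 + R2') = 26.8 × 6.000/49.90 = 3.222 V.
(Unloaded it would be 4.19 V; the load pulls it down.)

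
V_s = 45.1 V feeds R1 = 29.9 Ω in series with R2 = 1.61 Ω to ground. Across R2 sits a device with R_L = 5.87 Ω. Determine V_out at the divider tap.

V_out ≈ 1.83 V

R2 ‖ R_L = (1.61 × 5.87)/(1.61 + 5.87) = 1.263 Ω.
Voltage divider with the loaded lower leg: V_out = 45.1 × 1.263/(29.9 + 1.263) = 45.1 × 0.04054 = 1.828 V.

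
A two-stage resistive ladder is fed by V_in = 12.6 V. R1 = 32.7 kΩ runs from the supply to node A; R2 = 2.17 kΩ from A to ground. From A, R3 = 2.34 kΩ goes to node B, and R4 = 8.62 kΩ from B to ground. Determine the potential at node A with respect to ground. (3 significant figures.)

Node A sees R2 in parallel with the series input of stage 2, R3 + R4 = 10.96 kΩ.
Effective lower resistance at A: R2 ‖ 10.96 = 1.811 kΩ.
V_A = 12.6 × 1.811/(32.7 + 1.811) = 0.6613 V.

V_A ≈ 0.661 V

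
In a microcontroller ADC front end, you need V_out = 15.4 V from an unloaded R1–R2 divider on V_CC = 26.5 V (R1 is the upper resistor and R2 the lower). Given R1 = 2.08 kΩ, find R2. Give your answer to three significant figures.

Required fraction k = V_out/V_CC = 0.5811.
Rearranging, R2 = R1·k/(1−k) = 2.08 × 1.387 = 2.886 kΩ.

R2 ≈ 2.89 kΩ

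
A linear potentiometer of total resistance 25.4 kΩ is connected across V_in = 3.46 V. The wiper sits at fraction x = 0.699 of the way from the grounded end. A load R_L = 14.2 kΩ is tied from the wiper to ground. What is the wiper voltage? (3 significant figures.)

V_out ≈ 1.76 V

The pot divides into 7.645 kΩ above the wiper and 17.75 kΩ below.
(x·R_p) ‖ R_L = 7.890 kΩ.
Then V_out = V_in · 7.890/(7.645 + 7.890) = 1.757 V.
(Unloaded: V_out = x·V_in = 2.42 V.)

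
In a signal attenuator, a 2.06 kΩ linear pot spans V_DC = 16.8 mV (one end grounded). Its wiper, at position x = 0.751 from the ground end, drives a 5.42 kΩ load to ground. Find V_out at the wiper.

Split the track: R_lower = x·R_p = 1.547 kΩ, R_upper = (1−x)·R_p = 0.5129 kΩ.
R_L loads the lower segment: effective lower R = 1.204 kΩ.
V_out = 16.8 × 1.204/(0.5129 + 1.204) = 11.78 mV.
(Unloaded: V_out = x·V_DC = 12.6 mV.)

V_out ≈ 11.8 mV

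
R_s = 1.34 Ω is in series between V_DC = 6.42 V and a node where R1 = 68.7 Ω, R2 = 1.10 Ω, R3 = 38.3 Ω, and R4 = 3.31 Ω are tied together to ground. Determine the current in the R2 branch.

Parallel bank: R_p = 1/(1/68.7 + 1/1.10 + 1/38.3 + 1/3.31) = 0.7988 Ω.
V_A by voltage divider: V_A = 6.42 × 0.7988/(1.34 + 0.7988) = 2.398 V.
I(R2) = V_A / R2 = 2.398/1.10 = 2.180 A.
(Check via current divider: I_total = 3.002 A; share G_k/ΣG = 0.7262 → same result.)

I ≈ 2.18 A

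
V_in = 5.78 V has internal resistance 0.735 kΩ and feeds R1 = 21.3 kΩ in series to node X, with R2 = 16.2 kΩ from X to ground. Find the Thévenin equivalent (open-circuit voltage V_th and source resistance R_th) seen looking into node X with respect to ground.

R1' = 0.735 + 21.3 = 22.04 kΩ (source resistance + R1).
With X open, the divider is unloaded: V_th = 5.78 × 16.2/38.23 = 2.449 V.
Zeroing V_in shorts the top of R1' to ground, so R_th = R1' ‖ R2 = 9.336 kΩ.

V_th ≈ 2.45 V, R_th ≈ 9.34 kΩ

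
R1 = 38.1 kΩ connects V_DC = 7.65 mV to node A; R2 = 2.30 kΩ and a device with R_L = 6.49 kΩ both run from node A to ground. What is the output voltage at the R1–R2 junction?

First combine the lower leg with the load: R2 ‖ R_L = 1.698 kΩ.
Then V_out = V_DC · R2'/(R1 + R2') = 7.65 × 1.698/39.80 = 0.3264 mV.

V_out ≈ 0.326 mV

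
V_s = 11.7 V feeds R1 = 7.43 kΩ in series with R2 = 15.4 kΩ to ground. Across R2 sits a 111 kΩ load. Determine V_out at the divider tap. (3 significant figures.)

V_out ≈ 7.55 V

R2 ‖ R_L = (15.4 × 111)/(15.4 + 111) = 13.52 kΩ.
Now apply the divider: V_out = 11.7 × 0.6454 = 7.551 V.
(Unloaded it would be 7.89 V; the load pulls it down.)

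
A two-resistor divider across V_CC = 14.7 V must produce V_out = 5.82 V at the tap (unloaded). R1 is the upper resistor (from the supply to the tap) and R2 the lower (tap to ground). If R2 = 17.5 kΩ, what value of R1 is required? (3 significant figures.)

R1 ≈ 26.7 kΩ

The divider ratio is R2/(R1+R2) = 5.82/14.7 = 0.3959.
R1 = R2·(1/k − 1) = 17.5 × 1.526 = 26.70 kΩ.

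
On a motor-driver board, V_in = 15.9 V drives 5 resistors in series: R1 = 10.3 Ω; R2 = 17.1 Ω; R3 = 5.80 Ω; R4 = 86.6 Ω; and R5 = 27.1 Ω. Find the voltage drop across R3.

V ≈ 0.628 V

ΣR = 10.3 + 17.1 + 5.80 + 86.6 + 27.1 = 146.9 Ω.
V = V_in · R/ΣR = 15.9 × 0.03948 = 0.6278 V.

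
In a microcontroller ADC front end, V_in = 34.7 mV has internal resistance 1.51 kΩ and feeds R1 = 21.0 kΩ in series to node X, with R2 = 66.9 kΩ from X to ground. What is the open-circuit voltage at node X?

R1' = 1.51 + 21.0 = 22.51 kΩ (source resistance + R1).
Open-circuit (no load on X): V_th = V_in · R2/(R1' + R2) = 34.7 × 66.9/(22.51 + 66.9) = 25.96 mV.

V_th ≈ 26.0 mV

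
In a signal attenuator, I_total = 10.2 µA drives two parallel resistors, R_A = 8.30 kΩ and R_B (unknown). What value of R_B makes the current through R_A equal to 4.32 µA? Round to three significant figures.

R_B ≈ 6.10 kΩ

The fraction through R_A equals R_B/(R_A+R_B).
4.32/10.2 = R_B/(R_A + R_B) → R_B = R_A · (0.4235)/(1 − 0.4235) = 8.30 × 0.7347 = 6.098 kΩ.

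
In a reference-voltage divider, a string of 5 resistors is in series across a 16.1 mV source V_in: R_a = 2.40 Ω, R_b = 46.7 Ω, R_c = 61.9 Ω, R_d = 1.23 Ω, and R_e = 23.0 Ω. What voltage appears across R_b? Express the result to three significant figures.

ΣR = 2.40 + 46.7 + 61.9 + 1.23 + 23.0 = 135.2 Ω.
V = V_in · R/ΣR = 16.1 × 0.3453 = 5.560 mV.

V ≈ 5.56 mV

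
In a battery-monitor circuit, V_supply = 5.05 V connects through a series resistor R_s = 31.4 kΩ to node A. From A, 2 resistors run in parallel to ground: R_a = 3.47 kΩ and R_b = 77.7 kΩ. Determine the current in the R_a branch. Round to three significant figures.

I ≈ 0.139 mA

Equivalent of the parallel group: R_p = 3.322 kΩ.
Node voltage V_A = V_supply · R_p/(R_s + R_p) = 5.05 × 0.09567 = 0.4831 V.
Branch current I = V_A/R_a = 0.4831/3.47 = 0.1392 mA.
(Check via current divider: I_total = 0.1454 mA; share G_k/ΣG = 0.9573 → same result.)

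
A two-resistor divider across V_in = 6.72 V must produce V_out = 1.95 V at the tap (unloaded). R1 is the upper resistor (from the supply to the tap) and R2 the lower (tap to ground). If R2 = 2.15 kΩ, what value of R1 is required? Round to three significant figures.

V_out/V_in = R2/(R1+R2) = 0.2902.
R1 = R2·(1/k − 1) = 2.15 × 2.446 = 5.259 kΩ.

R1 ≈ 5.26 kΩ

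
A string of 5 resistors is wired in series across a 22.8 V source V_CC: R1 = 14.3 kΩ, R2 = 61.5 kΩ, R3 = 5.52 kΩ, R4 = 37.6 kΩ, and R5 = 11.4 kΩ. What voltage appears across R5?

V ≈ 1.99 V

ΣR = 14.3 + 61.5 + 5.52 + 37.6 + 11.4 = 130.3 kΩ.
By the voltage-divider rule, V = 22.8 × 11.40/130.3 = 1.994 V.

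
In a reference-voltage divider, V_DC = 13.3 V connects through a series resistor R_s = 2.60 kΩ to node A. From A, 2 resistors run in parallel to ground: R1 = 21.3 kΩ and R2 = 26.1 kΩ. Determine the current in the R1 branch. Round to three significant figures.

Equivalent of the parallel group: R_p = 11.73 kΩ.
Node voltage V_A = V_DC · R_p/(R_s + R_p) = 13.3 × 0.8185 = 10.89 V.
I(R1) = V_A / R1 = 10.89/21.3 = 0.5111 mA.
(Equivalently: I_total = 0.9282 mA, then current-divider fraction G_k/ΣG = 0.5506.)

I ≈ 0.511 mA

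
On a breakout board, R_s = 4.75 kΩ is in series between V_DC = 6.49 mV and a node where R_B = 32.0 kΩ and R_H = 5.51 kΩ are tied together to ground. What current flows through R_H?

I ≈ 0.586 µA

Equivalent of the parallel group: R_p = 4.701 kΩ.
Node voltage V_A = V_DC · R_p/(R_s + R_p) = 6.49 × 0.4974 = 3.228 mV.
I(R_H) = V_A / R_H = 3.228/5.51 = 0.5859 µA.
(Check via current divider: I_total = 0.6867 µA; share G_k/ΣG = 0.8531 → same result.)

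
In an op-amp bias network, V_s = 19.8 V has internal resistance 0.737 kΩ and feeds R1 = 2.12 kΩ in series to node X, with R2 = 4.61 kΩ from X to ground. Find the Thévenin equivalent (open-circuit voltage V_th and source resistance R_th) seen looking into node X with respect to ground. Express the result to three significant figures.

R1' = 0.737 + 2.12 = 2.857 kΩ (source resistance + R1).
Open-circuit (no load on X): V_th = V_s · R2/(R1' + R2) = 19.8 × 4.61/(2.857 + 4.61) = 12.22 V.
Looking into X with the source shorted: R_th = R1'·R2/(R1'+R2) = 2.857 × 4.61/7.467 = 1.764 kΩ.

V_th ≈ 12.2 V, R_th ≈ 1.76 kΩ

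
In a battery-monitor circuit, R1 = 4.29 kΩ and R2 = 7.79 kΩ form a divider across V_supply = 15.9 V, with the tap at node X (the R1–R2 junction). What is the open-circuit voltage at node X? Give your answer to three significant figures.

V_th is the unloaded tap voltage: V_supply · R2/(R1+R2) = 15.9 × 0.6449 = 10.25 V.

V_th ≈ 10.3 V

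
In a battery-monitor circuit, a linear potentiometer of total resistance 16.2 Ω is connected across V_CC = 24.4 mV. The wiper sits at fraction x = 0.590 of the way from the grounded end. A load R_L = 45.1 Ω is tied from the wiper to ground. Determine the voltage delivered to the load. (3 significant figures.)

V_out ≈ 13.2 mV

Split the track: R_lower = x·R_p = 9.558 Ω, R_upper = (1−x)·R_p = 6.642 Ω.
Lower segment in parallel with the load: 9.558 ‖ 45.1 = 7.887 Ω.
Then V_out = V_CC · 7.887/(6.642 + 7.887) = 13.25 mV.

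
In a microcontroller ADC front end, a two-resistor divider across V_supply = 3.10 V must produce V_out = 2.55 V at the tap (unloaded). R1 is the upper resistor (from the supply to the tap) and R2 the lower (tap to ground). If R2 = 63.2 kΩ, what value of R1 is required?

R1 ≈ 13.6 kΩ

The divider ratio is R2/(R1+R2) = 2.55/3.10 = 0.8226.
So R1 = R2 · (V_supply/V_out − 1) = 63.2 × (3.10/2.55 − 1) = 63.2 × 0.2157 = 13.63 kΩ.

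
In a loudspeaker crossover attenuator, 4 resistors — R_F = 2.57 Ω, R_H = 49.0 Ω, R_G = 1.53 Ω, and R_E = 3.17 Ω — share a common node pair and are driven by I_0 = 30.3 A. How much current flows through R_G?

Total conductance ΣG = 1/2.57 + 1/49.0 + 1/1.53 + 1/3.17 = 1.379 (units of 1/Ω).
Current divider: I(R_G) = I_0 · G_k/ΣG = 30.3 × (0.6536/1.379) = 30.3 × 0.4741 = 14.37 A.

I ≈ 14.4 A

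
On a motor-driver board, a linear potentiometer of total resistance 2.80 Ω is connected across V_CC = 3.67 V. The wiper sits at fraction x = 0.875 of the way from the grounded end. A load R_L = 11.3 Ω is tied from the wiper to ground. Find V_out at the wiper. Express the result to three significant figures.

V_out ≈ 3.13 V

Split the track: R_lower = x·R_p = 2.450 Ω, R_upper = (1−x)·R_p = 0.3500 Ω.
R_L loads the lower segment: effective lower R = 2.013 Ω.
Then V_out = V_CC · 2.013/(0.3500 + 2.013) = 3.127 V.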